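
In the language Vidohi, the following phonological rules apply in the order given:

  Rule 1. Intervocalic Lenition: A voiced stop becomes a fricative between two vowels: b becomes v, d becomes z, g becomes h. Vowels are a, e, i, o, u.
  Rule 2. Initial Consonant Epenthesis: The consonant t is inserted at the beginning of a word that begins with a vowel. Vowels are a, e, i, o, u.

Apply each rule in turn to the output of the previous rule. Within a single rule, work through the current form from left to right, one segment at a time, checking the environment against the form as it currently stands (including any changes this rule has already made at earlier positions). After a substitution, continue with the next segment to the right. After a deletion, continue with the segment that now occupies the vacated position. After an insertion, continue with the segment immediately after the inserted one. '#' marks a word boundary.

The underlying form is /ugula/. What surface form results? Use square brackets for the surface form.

Rule 1 Intervocalic Lenition: [ugula] → [uhula]
Rule 2 Initial Consonant Epenthesis: [uhula] → [tuhula]

[tuhula]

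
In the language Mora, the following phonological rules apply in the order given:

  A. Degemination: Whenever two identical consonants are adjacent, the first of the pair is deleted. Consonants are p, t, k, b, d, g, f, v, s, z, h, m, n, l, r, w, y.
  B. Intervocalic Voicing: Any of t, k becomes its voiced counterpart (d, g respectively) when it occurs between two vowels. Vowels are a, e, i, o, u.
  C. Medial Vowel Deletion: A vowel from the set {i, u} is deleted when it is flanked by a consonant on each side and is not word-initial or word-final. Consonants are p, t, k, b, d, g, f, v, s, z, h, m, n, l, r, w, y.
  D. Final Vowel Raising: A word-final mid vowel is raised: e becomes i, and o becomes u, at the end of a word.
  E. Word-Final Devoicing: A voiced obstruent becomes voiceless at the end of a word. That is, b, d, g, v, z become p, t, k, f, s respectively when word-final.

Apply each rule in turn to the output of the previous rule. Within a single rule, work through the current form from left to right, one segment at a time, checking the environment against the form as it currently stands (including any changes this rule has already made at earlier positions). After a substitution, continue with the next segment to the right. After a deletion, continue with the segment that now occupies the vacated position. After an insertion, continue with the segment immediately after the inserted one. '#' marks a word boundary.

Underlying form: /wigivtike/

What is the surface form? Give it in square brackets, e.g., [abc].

[wgvtgi]

A Degemination: no change — [wigivtike]
B Intervocalic Voicing: [wigivtike] → [wigivtige]
C Medial Vowel Deletion: [wigivtige] → [wgvtge]
D Final Vowel Raising: [wgvtge] → [wgvtgi]
E Word-Final Devoicing: no change — [wgvtgi]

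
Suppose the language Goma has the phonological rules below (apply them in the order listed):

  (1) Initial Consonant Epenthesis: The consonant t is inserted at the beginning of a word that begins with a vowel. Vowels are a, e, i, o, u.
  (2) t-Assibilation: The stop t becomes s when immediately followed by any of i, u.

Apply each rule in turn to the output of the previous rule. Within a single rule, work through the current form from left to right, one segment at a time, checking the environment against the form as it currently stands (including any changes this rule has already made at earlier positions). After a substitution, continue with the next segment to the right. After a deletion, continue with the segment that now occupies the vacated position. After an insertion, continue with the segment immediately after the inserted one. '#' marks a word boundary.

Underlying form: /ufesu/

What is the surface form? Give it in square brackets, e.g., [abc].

(1) Initial Consonant Epenthesis: [ufesu] → [tufesu]
(2) t-Assibilation: [tufesu] → [sufesu]

[sufesu]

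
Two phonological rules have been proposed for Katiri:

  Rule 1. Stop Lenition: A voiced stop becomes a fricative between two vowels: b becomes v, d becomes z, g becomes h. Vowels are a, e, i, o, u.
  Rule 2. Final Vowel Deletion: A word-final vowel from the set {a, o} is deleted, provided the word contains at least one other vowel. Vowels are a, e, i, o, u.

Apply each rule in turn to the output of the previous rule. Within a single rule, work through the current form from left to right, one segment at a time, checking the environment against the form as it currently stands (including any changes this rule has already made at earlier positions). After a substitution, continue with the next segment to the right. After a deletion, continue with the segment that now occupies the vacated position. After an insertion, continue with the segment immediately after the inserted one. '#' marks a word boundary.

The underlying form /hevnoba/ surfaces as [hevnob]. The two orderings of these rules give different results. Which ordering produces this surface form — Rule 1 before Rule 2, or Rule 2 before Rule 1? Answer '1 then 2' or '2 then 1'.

2 then 1

Order 1 then 2:
  1 Stop Lenition: [hevnoba] → [hevnova]
  2 Final Vowel Deletion: [hevnova] → [hevnov]
  result: [hevnov]
Order 2 then 1:
  2 Final Vowel Deletion: [hevnoba] → [hevnob]
  1 Stop Lenition: no change — [hevnob]
  result: [hevnob]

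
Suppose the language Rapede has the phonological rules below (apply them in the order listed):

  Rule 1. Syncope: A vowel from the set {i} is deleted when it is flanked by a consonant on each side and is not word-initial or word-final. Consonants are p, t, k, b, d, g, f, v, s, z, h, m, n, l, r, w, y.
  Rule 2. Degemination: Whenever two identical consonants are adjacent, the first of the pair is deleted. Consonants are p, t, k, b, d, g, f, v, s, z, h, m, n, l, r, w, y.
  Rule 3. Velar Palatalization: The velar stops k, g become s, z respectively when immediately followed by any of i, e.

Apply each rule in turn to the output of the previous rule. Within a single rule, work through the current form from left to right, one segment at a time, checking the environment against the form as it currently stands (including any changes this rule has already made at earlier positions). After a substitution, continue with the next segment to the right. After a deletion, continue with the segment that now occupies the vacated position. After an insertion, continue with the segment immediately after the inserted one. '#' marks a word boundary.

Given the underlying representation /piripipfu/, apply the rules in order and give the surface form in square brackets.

[prpfu]

Rule 1 Syncope: [piripipfu] → [prppfu]
Rule 2 Degemination: [prppfu] → [prpfu]
Rule 3 Velar Palatalization: no change — [prpfu]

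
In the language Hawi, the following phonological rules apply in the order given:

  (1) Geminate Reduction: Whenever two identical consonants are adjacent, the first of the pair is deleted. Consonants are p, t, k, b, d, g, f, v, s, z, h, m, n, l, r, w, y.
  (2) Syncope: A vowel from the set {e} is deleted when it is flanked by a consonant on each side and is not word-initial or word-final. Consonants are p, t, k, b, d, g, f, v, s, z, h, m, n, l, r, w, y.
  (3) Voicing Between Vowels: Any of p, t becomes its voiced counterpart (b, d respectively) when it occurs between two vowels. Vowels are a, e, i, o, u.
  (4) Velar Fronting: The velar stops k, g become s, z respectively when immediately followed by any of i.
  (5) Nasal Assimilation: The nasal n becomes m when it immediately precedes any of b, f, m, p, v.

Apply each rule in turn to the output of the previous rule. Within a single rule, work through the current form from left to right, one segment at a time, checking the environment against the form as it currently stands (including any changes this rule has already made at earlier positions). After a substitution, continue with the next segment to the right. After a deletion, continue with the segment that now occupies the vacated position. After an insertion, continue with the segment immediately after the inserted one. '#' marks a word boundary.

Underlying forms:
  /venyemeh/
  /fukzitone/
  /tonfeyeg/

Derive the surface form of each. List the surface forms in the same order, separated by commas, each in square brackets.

/venyemeh/:
  (1) Geminate Reduction: no change — [venyemeh]
  (2) Syncope: [venyemeh] → [vnymh]
  (3) Voicing Between Vowels: no change — [vnymh]
  (4) Velar Fronting: no change — [vnymh]
  (5) Nasal Assimilation: no change — [vnymh]
/fukzitone/:
  (1) Geminate Reduction: no change — [fukzitone]
  (2) Syncope: no change — [fukzitone]
  (3) Voicing Between Vowels: [fukzitone] → [fukzidone]
  (4) Velar Fronting: no change — [fukzidone]
  (5) Nasal Assimilation: no change — [fukzidone]
/tonfeyeg/:
  (1) Geminate Reduction: no change — [tonfeyeg]
  (2) Syncope: [tonfeyeg] → [tonfyg]
  (3) Voicing Between Vowels: no change — [tonfyg]
  (4) Velar Fronting: no change — [tonfyg]
  (5) Nasal Assimilation: [tonfyg] → [tomfyg]

[vnymh], [fukzidone], [tomfyg]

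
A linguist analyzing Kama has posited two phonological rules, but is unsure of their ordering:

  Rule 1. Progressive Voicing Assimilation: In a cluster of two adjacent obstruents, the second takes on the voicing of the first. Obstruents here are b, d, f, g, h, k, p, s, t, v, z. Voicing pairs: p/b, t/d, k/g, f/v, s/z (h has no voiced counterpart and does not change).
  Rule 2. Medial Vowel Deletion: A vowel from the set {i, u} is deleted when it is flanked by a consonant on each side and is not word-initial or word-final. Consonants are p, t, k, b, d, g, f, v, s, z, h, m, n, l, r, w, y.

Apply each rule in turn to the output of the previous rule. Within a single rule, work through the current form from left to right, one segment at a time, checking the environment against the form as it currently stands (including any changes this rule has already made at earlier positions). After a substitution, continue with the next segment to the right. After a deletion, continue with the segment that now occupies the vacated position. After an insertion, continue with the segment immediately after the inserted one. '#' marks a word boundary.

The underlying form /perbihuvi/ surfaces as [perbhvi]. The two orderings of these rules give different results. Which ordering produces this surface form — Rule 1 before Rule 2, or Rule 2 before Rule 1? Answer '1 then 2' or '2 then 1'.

1 then 2

Order 1 then 2:
  1 Progressive Voicing Assimilation: no change — [perbihuvi]
  2 Medial Vowel Deletion: [perbihuvi] → [perbhvi]
  result: [perbhvi]
Order 2 then 1:
  2 Medial Vowel Deletion: [perbihuvi] → [perbhvi]
  1 Progressive Voicing Assimilation: [perbhvi] → [perbhfi]
  result: [perbhfi]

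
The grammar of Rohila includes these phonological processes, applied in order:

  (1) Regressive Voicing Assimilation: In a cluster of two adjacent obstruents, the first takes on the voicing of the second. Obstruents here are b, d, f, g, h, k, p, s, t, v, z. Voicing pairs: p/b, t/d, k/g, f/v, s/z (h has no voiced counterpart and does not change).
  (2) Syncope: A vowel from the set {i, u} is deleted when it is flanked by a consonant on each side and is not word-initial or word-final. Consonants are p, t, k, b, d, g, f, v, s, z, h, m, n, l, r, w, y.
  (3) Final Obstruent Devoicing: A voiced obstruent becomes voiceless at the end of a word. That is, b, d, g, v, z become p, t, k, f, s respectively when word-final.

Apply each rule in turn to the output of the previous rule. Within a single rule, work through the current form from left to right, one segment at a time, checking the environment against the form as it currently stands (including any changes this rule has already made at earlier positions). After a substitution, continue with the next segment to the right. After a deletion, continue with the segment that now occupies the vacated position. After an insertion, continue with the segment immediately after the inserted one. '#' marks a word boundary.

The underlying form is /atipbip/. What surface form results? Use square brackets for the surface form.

(1) Regressive Voicing Assimilation: [atipbip] → [atibbip]
(2) Syncope: [atibbip] → [atbbp]
(3) Final Obstruent Devoicing: no change — [atbbp]

[atbbp]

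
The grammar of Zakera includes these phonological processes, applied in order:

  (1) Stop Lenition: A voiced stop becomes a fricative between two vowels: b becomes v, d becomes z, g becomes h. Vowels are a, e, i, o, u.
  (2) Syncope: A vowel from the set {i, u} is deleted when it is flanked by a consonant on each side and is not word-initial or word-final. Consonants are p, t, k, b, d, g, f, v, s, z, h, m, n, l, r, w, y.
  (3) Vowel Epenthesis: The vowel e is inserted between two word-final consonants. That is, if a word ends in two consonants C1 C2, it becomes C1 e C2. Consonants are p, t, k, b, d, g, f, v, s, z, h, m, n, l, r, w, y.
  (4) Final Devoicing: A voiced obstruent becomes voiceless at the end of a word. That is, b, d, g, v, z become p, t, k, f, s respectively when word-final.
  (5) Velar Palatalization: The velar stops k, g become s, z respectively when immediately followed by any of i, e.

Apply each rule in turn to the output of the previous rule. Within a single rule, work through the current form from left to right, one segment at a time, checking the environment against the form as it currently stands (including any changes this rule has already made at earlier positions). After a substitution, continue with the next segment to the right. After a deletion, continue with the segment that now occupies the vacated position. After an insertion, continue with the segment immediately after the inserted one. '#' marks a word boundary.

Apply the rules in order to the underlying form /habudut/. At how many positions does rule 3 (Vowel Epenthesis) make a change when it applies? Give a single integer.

1

(1) Stop Lenition: [habudut] → [havuzut]
(2) Syncope: [havuzut] → [havzt]
(3) Vowel Epenthesis: [havzt] → [havzet]
(4) Final Devoicing: no change — [havzet]
(5) Velar Palatalization: no change — [havzet]
Rule 3 changed 1 position(s).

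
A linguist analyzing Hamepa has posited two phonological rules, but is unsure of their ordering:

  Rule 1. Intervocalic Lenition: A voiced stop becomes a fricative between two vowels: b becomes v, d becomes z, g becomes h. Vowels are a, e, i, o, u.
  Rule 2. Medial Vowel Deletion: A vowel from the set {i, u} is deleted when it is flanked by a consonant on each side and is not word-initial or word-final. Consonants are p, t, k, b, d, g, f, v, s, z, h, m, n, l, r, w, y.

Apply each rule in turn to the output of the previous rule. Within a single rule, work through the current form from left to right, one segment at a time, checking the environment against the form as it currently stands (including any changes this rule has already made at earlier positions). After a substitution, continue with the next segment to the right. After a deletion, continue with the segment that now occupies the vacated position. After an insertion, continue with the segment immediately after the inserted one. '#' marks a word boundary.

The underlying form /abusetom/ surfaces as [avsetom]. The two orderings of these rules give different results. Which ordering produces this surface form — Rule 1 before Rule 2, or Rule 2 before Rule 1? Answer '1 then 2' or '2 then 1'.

Order 1 then 2:
  1 Intervocalic Lenition: [abusetom] → [avusetom]
  2 Medial Vowel Deletion: [avusetom] → [avsetom]
  result: [avsetom]
Order 2 then 1:
  2 Medial Vowel Deletion: [abusetom] → [absetom]
  1 Intervocalic Lenition: no change — [absetom]
  result: [absetom]

1 then 2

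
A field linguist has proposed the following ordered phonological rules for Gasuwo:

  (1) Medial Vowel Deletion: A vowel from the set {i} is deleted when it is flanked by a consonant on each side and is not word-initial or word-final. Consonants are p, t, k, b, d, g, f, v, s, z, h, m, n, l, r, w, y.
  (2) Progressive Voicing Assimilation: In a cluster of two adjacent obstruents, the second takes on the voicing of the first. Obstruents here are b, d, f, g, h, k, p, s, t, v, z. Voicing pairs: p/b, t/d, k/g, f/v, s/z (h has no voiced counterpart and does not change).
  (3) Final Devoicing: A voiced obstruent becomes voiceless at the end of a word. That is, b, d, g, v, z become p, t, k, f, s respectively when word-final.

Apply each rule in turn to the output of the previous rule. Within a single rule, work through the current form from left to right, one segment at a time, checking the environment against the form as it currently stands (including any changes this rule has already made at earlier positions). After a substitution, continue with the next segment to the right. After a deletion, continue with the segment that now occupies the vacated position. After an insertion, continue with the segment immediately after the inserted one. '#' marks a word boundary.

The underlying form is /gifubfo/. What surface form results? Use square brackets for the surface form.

(1) Medial Vowel Deletion: [gifubfo] → [gfubfo]
(2) Progressive Voicing Assimilation: [gfubfo] → [gvubvo]
(3) Final Devoicing: no change — [gvubvo]

[gvubvo]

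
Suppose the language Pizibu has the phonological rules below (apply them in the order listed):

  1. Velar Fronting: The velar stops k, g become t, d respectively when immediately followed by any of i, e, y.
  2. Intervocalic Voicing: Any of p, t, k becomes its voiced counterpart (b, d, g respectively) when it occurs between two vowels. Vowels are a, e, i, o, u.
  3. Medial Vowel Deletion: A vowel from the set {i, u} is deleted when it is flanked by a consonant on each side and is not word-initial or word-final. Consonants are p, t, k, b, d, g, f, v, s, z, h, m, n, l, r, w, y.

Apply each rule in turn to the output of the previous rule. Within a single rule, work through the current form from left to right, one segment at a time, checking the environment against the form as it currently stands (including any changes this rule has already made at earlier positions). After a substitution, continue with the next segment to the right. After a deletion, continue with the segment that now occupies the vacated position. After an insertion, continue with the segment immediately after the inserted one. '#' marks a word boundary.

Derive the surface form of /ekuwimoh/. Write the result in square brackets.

[egwmoh]

1 Velar Fronting: no change — [ekuwimoh]
2 Intervocalic Voicing: [ekuwimoh] → [eguwimoh]
3 Medial Vowel Deletion: [eguwimoh] → [egwmoh]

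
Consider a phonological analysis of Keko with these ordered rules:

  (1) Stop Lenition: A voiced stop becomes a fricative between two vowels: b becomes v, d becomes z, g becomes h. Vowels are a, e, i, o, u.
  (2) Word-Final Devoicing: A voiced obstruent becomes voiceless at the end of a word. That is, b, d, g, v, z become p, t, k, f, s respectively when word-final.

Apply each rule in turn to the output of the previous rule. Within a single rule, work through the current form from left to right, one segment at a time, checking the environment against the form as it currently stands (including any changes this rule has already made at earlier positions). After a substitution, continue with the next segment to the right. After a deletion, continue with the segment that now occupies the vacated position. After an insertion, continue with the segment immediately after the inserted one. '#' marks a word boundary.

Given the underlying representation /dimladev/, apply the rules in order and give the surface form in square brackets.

[dimlazef]

(1) Stop Lenition: [dimladev] → [dimlazev]
(2) Word-Final Devoicing: [dimlazev] → [dimlazef]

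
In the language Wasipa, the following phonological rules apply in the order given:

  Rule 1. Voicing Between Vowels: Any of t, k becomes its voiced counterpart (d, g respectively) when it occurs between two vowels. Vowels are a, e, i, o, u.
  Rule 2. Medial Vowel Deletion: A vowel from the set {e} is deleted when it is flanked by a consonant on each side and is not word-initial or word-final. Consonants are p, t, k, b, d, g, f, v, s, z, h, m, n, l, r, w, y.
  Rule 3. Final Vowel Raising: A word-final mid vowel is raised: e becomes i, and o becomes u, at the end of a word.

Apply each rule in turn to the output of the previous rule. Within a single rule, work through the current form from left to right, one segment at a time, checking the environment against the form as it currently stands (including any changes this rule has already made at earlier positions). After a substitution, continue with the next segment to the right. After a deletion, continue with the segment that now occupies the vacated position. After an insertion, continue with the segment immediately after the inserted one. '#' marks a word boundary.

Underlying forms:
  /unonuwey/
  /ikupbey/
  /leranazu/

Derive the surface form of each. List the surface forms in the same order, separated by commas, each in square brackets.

[unonuwy], [igupby], [lranazu]

/unonuwey/:
  Rule 1 Voicing Between Vowels: no change — [unonuwey]
  Rule 2 Medial Vowel Deletion: [unonuwey] → [unonuwy]
  Rule 3 Final Vowel Raising: no change — [unonuwy]
/ikupbey/:
  Rule 1 Voicing Between Vowels: [ikupbey] → [igupbey]
  Rule 2 Medial Vowel Deletion: [igupbey] → [igupby]
  Rule 3 Final Vowel Raising: no change — [igupby]
/leranazu/:
  Rule 1 Voicing Between Vowels: no change — [leranazu]
  Rule 2 Medial Vowel Deletion: [leranazu] → [lranazu]
  Rule 3 Final Vowel Raising: no change — [lranazu]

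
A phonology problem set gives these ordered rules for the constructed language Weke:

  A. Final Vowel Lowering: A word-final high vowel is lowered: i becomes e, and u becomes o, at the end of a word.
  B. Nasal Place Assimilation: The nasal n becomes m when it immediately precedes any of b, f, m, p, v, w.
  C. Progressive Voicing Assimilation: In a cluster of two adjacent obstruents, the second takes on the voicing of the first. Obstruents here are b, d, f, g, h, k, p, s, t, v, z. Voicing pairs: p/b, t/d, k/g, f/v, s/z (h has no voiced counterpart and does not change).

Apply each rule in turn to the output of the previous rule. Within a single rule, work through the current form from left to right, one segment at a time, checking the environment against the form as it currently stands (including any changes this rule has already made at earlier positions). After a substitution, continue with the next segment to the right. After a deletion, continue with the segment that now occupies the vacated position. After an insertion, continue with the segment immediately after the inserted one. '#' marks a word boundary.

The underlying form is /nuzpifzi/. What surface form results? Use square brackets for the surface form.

[nuzbifse]

A Final Vowel Lowering: [nuzpifzi] → [nuzpifze]
B Nasal Place Assimilation: no change — [nuzpifze]
C Progressive Voicing Assimilation: [nuzpifze] → [nuzbifse]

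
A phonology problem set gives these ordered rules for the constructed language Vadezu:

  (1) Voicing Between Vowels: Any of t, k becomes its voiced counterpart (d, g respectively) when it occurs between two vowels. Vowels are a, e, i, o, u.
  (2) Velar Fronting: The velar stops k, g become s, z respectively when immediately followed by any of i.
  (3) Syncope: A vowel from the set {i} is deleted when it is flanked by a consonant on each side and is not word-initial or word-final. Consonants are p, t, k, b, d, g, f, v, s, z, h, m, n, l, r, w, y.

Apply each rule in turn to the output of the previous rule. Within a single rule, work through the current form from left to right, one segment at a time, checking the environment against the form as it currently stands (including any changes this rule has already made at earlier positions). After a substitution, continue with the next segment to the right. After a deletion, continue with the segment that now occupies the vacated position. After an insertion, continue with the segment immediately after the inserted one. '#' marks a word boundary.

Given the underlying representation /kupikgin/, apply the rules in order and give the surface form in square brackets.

(1) Voicing Between Vowels: no change — [kupikgin]
(2) Velar Fronting: [kupikgin] → [kupikzin]
(3) Syncope: [kupikzin] → [kupkzn]

[kupkzn]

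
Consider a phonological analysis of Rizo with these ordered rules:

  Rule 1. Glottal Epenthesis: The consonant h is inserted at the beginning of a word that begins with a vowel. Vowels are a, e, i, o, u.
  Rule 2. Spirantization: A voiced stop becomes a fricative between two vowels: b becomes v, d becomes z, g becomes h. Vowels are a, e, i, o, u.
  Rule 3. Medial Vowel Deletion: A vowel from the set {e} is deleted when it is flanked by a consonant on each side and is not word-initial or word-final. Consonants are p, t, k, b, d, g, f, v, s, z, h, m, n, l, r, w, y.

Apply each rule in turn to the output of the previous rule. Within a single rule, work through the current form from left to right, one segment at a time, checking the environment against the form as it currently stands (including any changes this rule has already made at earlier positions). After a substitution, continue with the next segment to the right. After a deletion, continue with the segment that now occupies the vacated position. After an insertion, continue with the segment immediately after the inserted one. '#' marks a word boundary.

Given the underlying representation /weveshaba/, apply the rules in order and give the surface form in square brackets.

[wvshava]

Rule 1 Glottal Epenthesis: no change — [weveshaba]
Rule 2 Spirantization: [weveshaba] → [weveshava]
Rule 3 Medial Vowel Deletion: [weveshava] → [wvshava]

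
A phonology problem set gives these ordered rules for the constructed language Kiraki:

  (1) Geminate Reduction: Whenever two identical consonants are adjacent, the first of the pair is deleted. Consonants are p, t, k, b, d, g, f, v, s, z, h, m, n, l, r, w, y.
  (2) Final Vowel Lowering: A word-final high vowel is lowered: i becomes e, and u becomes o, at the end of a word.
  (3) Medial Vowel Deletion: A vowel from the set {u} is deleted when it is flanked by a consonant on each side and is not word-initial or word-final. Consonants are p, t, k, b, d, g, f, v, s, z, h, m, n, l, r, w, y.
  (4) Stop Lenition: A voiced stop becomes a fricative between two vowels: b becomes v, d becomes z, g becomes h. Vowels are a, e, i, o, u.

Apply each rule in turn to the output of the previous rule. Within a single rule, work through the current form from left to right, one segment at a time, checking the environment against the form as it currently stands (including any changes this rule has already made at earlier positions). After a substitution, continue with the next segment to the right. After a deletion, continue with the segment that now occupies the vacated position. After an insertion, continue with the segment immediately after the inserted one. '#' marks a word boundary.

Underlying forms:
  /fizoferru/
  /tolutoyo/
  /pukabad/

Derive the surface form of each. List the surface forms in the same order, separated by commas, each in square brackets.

[fizofero], [toltoyo], [pkavad]

/fizoferru/:
  (1) Geminate Reduction: [fizoferru] → [fizoferu]
  (2) Final Vowel Lowering: [fizoferu] → [fizofero]
  (3) Medial Vowel Deletion: no change — [fizofero]
  (4) Stop Lenition: no change — [fizofero]
/tolutoyo/:
  (1) Geminate Reduction: no change — [tolutoyo]
  (2) Final Vowel Lowering: no change — [tolutoyo]
  (3) Medial Vowel Deletion: [tolutoyo] → [toltoyo]
  (4) Stop Lenition: no change — [toltoyo]
/pukabad/:
  (1) Geminate Reduction: no change — [pukabad]
  (2) Final Vowel Lowering: no change — [pukabad]
  (3) Medial Vowel Deletion: [pukabad] → [pkabad]
  (4) Stop Lenition: [pkabad] → [pkavad]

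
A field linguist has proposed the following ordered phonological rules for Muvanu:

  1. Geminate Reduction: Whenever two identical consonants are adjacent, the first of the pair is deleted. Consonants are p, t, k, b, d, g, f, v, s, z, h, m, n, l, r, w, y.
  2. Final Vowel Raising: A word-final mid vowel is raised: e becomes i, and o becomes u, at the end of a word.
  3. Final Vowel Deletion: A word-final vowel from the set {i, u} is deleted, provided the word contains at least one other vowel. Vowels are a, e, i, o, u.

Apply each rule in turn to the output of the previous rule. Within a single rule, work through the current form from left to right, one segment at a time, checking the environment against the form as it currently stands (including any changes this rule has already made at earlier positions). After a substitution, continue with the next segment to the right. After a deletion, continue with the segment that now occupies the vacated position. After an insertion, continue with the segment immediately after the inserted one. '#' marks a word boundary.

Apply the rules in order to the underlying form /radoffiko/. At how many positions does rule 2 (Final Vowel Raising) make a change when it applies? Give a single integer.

1

1 Geminate Reduction: [radoffiko] → [radofiko]
2 Final Vowel Raising: [radofiko] → [radofiku]
3 Final Vowel Deletion: [radofiku] → [radofik]
Rule 2 changed 1 position(s).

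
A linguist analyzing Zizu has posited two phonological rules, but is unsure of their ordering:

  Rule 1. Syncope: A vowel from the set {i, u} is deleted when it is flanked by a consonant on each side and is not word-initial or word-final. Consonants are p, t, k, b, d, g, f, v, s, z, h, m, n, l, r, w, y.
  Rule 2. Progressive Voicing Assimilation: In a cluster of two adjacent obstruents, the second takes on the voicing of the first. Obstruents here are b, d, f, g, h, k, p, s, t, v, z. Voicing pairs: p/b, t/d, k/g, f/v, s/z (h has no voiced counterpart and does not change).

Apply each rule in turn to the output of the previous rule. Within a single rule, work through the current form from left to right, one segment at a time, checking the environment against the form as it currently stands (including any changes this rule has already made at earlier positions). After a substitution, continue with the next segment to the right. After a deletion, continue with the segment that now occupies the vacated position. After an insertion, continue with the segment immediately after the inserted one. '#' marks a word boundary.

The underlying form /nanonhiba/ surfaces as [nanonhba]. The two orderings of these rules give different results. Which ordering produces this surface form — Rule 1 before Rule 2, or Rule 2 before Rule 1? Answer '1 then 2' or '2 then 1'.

2 then 1

Order 1 then 2:
  1 Syncope: [nanonhiba] → [nanonhba]
  2 Progressive Voicing Assimilation: [nanonhba] → [nanonhpa]
  result: [nanonhpa]
Order 2 then 1:
  2 Progressive Voicing Assimilation: no change — [nanonhiba]
  1 Syncope: [nanonhiba] → [nanonhba]
  result: [nanonhba]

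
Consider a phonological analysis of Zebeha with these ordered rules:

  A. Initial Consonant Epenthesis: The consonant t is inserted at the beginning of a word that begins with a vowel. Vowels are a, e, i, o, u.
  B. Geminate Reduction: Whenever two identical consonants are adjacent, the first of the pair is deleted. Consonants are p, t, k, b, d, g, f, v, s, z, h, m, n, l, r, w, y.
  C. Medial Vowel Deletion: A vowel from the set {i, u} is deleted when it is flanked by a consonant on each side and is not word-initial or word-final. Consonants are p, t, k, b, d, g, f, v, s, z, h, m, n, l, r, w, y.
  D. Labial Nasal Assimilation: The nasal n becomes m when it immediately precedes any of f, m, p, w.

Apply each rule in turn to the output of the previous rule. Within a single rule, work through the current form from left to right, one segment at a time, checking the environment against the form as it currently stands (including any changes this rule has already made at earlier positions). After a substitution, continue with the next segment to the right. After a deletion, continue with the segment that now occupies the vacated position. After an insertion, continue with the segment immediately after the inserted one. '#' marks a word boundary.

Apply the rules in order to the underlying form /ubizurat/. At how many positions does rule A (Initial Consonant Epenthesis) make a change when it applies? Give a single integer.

1

A Initial Consonant Epenthesis: [ubizurat] → [tubizurat]
B Geminate Reduction: no change — [tubizurat]
C Medial Vowel Deletion: [tubizurat] → [tbzrat]
D Labial Nasal Assimilation: no change — [tbzrat]
Rule A changed 1 position(s).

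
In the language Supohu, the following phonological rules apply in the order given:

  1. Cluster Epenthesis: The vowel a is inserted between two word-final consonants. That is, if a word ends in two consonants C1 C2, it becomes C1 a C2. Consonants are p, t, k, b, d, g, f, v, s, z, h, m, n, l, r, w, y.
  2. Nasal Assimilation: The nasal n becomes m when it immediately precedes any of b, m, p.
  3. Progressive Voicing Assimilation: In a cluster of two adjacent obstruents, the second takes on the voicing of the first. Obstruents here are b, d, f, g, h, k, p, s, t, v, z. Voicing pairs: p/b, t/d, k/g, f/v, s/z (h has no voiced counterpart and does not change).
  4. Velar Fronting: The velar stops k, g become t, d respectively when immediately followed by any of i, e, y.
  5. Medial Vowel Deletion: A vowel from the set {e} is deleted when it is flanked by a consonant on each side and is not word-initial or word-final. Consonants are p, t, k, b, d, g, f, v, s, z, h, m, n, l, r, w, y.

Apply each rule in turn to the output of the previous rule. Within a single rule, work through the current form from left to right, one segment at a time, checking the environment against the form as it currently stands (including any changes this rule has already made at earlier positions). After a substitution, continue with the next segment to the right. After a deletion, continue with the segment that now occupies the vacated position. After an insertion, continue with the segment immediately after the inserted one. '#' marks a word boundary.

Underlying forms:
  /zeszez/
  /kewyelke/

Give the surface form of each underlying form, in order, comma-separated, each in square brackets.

/zeszez/:
  1 Cluster Epenthesis: no change — [zeszez]
  2 Nasal Assimilation: no change — [zeszez]
  3 Progressive Voicing Assimilation: [zeszez] → [zessez]
  4 Velar Fronting: no change — [zessez]
  5 Medial Vowel Deletion: [zessez] → [zssz]
/kewyelke/:
  1 Cluster Epenthesis: no change — [kewyelke]
  2 Nasal Assimilation: no change — [kewyelke]
  3 Progressive Voicing Assimilation: no change — [kewyelke]
  4 Velar Fronting: [kewyelke] → [tewyelte]
  5 Medial Vowel Deletion: [tewyelte] → [twylte]

[zssz], [twylte]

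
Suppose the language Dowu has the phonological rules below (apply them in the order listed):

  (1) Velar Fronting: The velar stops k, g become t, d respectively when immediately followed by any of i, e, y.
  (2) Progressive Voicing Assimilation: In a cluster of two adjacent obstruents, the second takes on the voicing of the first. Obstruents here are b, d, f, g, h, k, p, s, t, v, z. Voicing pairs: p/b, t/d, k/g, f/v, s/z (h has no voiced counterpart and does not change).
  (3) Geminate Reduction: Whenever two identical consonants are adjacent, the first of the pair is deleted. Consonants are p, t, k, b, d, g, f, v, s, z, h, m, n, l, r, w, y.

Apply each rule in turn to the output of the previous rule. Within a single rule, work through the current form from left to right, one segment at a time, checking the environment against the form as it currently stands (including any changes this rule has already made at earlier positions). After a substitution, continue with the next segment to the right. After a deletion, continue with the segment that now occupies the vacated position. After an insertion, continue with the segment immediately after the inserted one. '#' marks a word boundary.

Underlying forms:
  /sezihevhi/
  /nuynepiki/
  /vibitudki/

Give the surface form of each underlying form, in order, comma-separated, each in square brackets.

/sezihevhi/:
  (1) Velar Fronting: no change — [sezihevhi]
  (2) Progressive Voicing Assimilation: no change — [sezihevhi]
  (3) Geminate Reduction: no change — [sezihevhi]
/nuynepiki/:
  (1) Velar Fronting: [nuynepiki] → [nuynepiti]
  (2) Progressive Voicing Assimilation: no change — [nuynepiti]
  (3) Geminate Reduction: no change — [nuynepiti]
/vibitudki/:
  (1) Velar Fronting: [vibitudki] → [vibitudti]
  (2) Progressive Voicing Assimilation: [vibitudti] → [vibituddi]
  (3) Geminate Reduction: [vibituddi] → [vibitudi]

[sezihevhi], [nuynepiti], [vibitudi]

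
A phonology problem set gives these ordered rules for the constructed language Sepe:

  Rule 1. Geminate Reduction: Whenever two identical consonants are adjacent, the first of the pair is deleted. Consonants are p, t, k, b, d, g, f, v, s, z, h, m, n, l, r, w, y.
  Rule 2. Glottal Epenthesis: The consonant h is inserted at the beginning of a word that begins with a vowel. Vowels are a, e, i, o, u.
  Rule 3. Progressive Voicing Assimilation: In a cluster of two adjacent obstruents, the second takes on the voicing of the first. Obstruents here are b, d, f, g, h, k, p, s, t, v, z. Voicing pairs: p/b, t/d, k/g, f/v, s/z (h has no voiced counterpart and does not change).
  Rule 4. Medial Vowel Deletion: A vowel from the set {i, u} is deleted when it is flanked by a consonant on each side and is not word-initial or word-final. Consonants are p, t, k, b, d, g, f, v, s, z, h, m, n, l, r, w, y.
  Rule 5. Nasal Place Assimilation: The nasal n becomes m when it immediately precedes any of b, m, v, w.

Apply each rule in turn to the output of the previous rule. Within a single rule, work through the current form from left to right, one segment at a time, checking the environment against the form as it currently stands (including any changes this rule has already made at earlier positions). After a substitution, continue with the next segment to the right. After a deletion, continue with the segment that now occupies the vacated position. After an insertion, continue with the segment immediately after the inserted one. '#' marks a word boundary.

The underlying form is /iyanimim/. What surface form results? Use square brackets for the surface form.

[hyammm]

Rule 1 Geminate Reduction: no change — [iyanimim]
Rule 2 Glottal Epenthesis: [iyanimim] → [hiyanimim]
Rule 3 Progressive Voicing Assimilation: no change — [hiyanimim]
Rule 4 Medial Vowel Deletion: [hiyanimim] → [hyanmm]
Rule 5 Nasal Place Assimilation: [hyanmm] → [hyammm]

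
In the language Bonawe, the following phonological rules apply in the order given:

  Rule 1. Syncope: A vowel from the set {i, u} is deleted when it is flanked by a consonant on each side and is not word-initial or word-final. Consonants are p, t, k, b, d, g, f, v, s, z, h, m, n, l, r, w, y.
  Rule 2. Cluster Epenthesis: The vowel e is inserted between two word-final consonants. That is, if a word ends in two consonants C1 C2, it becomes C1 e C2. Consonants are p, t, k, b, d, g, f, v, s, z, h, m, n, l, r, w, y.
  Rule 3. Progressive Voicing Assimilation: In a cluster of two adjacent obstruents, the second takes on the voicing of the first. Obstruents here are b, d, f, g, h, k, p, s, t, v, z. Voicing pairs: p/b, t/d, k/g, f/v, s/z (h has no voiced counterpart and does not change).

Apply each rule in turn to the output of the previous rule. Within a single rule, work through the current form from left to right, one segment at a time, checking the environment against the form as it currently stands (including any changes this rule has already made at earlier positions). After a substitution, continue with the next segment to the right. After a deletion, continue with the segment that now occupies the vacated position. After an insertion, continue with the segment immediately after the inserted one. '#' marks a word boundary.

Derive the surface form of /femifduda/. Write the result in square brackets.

Rule 1 Syncope: [femifduda] → [femfdda]
Rule 2 Cluster Epenthesis: no change — [femfdda]
Rule 3 Progressive Voicing Assimilation: [femfdda] → [femftta]

[femftta]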